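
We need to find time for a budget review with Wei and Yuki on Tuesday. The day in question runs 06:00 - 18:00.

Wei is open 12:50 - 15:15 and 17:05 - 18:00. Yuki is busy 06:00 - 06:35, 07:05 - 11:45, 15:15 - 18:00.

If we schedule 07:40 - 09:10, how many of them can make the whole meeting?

0

Wei free: 12:50-15:15, 17:05-18:00.
Yuki free: 06:35-07:05, 11:45-15:15 (invert busy blocks within the working day).
nobody can make the full 07:40-09:10 slot — that's 0.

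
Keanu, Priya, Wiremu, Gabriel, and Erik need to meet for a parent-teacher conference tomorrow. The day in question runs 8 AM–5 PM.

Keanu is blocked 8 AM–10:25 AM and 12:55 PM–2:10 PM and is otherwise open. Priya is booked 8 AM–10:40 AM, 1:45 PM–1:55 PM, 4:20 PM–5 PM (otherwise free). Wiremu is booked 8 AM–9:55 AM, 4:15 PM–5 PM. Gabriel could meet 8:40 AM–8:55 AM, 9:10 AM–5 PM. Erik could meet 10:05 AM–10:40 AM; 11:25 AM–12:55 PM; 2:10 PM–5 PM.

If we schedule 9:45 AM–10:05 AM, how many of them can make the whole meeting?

1

Keanu free: 10:25-12:55, 14:10-17:00 (invert busy blocks within the working day).
Priya free: 10:40-13:45, 13:55-16:20 (invert busy blocks within the working day).
Wiremu free: 09:55-16:15 (invert busy blocks within the working day).
Gabriel free: 08:40-08:55, 09:10-17:00.
Erik free: 10:05-10:40, 11:25-12:55, 14:10-17:00.
Gabriel can make the full 09:45-10:05 slot — that's 1.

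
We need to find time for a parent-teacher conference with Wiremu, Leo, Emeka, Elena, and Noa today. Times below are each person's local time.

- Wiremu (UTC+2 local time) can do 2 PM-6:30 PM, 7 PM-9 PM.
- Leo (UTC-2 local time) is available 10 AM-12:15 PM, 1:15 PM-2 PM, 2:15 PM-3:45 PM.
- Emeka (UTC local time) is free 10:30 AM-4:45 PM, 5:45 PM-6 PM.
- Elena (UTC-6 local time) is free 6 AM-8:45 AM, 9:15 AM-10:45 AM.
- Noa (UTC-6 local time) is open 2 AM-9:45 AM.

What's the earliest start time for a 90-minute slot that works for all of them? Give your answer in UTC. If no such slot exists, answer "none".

12:00

Wiremu in UTC: 12:00-16:30, 17:00-19:00 (subtract 2h to convert from UTC+2).
Leo in UTC: 12:00-14:15, 15:15-16:00, 16:15-17:45 (add 2h to convert from UTC-2).
Emeka in UTC: 10:30-16:45, 17:45-18:00.
Elena in UTC: 12:00-14:45, 15:15-16:45 (add 6h to convert from UTC-6).
Noa in UTC: 08:00-15:45 (add 6h to convert from UTC-6).
Wiremu ∩ Leo: 12:00-14:15, 15:15-16:00, 16:15-16:30, 17:00-17:45.
Wiremu ∩ Leo ∩ Emeka: 12:00-14:15, 15:15-16:00, 16:15-16:30.
Wiremu ∩ Leo ∩ Emeka ∩ Elena: 12:00-14:15, 15:15-16:00, 16:15-16:30.
Wiremu ∩ Leo ∩ Emeka ∩ Elena ∩ Noa: 12:00-14:15, 15:15-15:45.
Those are the intersection windows.
The first common window of at least 90 minutes is 12:00-14:15, so the earliest start is 12:00.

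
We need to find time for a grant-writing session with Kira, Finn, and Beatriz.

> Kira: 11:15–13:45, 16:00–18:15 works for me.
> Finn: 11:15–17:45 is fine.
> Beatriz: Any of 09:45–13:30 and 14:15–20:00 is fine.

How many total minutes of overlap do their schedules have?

240

Kira ∩ Finn: 11:15-13:45, 16:00-17:45.
Kira ∩ Finn ∩ Beatriz: 11:15-13:30, 16:00-17:45.
Summing the common windows: 135 + 105 = 240 minutes.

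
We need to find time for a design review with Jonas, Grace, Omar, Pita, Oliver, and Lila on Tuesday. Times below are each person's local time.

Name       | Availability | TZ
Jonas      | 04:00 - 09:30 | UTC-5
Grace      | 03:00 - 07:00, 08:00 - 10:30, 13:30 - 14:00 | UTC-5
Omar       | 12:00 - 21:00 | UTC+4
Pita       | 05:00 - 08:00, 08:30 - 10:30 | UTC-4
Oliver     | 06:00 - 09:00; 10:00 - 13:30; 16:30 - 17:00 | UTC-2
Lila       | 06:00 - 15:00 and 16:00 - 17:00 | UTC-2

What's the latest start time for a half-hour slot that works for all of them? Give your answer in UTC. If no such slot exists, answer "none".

Jonas in UTC: 09:00-14:30 (add 5h to convert from UTC-5).
Grace in UTC: 08:00-12:00, 13:00-15:30, 18:30-19:00 (add 5h to convert from UTC-5).
Omar in UTC: 08:00-17:00 (subtract 4h to convert from UTC+4).
Pita in UTC: 09:00-12:00, 12:30-14:30 (add 4h to convert from UTC-4).
Oliver in UTC: 08:00-11:00, 12:00-15:30, 18:30-19:00 (add 2h to convert from UTC-2).
Lila in UTC: 08:00-17:00, 18:00-19:00 (add 2h to convert from UTC-2).
Jonas ∩ Grace: 09:00-12:00, 13:00-14:30.
Jonas ∩ Grace ∩ Omar: 09:00-12:00, 13:00-14:30.
Jonas ∩ Grace ∩ Omar ∩ Pita: 09:00-12:00, 13:00-14:30.
Jonas ∩ Grace ∩ Omar ∩ Pita ∩ Oliver: 09:00-11:00, 13:00-14:30.
Jonas ∩ Grace ∩ Omar ∩ Pita ∩ Oliver ∩ Lila: 09:00-11:00, 13:00-14:30.
Those are the intersection windows.
The last common window of at least 30 minutes is 13:00-14:30; a 30-minute meeting can start as late as 14:00 and still end by 14:30.

14:00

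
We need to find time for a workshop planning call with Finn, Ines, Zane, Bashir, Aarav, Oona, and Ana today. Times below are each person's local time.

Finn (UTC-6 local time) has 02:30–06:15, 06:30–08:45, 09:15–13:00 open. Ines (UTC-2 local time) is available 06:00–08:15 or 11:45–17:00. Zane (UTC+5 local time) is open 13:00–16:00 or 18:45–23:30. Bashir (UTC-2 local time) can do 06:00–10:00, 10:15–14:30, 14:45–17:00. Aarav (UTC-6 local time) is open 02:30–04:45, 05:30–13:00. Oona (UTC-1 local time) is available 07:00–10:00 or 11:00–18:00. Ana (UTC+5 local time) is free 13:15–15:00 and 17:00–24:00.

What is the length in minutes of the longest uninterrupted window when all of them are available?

Finn in UTC: 08:30-12:15, 12:30-14:45, 15:15-19:00 (add 6h to convert from UTC-6).
Ines in UTC: 08:00-10:15, 13:45-19:00 (add 2h to convert from UTC-2).
Zane in UTC: 08:00-11:00, 13:45-18:30 (subtract 5h to convert from UTC+5).
Bashir in UTC: 08:00-12:00, 12:15-16:30, 16:45-19:00 (add 2h to convert from UTC-2).
Aarav in UTC: 08:30-10:45, 11:30-19:00 (add 6h to convert from UTC-6).
Oona in UTC: 08:00-11:00, 12:00-19:00 (add 1h to convert from UTC-1).
Ana in UTC: 08:15-10:00, 12:00-19:00 (subtract 5h to convert from UTC+5).
Finn ∩ Ines: 08:30-10:15, 13:45-14:45, 15:15-19:00.
Finn ∩ Ines ∩ Zane: 08:30-10:15, 13:45-14:45, 15:15-18:30.
Finn ∩ Ines ∩ Zane ∩ Bashir: 08:30-10:15, 13:45-14:45, 15:15-16:30, 16:45-18:30.
Finn ∩ Ines ∩ Zane ∩ Bashir ∩ Aarav: 08:30-10:15, 13:45-14:45, 15:15-16:30, 16:45-18:30.
Finn ∩ Ines ∩ Zane ∩ Bashir ∩ Aarav ∩ Oona: 08:30-10:15, 13:45-14:45, 15:15-16:30, 16:45-18:30.
Finn ∩ Ines ∩ Zane ∩ Bashir ∩ Aarav ∩ Oona ∩ Ana: 08:30-10:00, 13:45-14:45, 15:15-16:30, 16:45-18:30.
The longest is 16:45-18:30 at 105 minutes.

105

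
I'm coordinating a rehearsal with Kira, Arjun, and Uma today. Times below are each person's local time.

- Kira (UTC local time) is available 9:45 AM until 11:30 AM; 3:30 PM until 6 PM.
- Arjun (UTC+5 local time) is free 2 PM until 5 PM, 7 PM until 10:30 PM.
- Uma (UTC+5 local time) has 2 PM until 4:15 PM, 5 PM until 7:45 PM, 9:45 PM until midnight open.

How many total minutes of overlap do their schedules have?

Kira in UTC: 09:45-11:30, 15:30-18:00.
Arjun in UTC: 09:00-12:00, 14:00-17:30 (subtract 5h to convert from UTC+5).
Uma in UTC: 09:00-11:15, 12:00-14:45, 16:45-19:00 (subtract 5h to convert from UTC+5).
Kira ∩ Arjun: 09:45-11:30, 15:30-17:30.
Kira ∩ Arjun ∩ Uma: 09:45-11:15, 16:45-17:30.
Summing the common windows: 90 + 45 = 135 minutes.

135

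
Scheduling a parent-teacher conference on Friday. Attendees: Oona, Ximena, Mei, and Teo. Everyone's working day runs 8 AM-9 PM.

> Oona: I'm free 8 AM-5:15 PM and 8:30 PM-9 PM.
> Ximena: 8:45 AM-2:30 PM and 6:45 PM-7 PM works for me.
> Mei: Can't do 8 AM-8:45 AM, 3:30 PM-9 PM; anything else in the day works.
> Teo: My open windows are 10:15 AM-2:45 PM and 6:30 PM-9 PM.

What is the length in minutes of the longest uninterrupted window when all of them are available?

255

Oona free: 08:00-17:15, 20:30-21:00.
Ximena free: 08:45-14:30, 18:45-19:00.
Mei free: 08:45-15:30 (invert busy blocks within the working day).
Teo free: 10:15-14:45, 18:30-21:00.
Oona ∩ Ximena: 08:45-14:30.
Oona ∩ Ximena ∩ Mei: 08:45-14:30.
Oona ∩ Ximena ∩ Mei ∩ Teo: 10:15-14:30.
The longest is 10:15-14:30 at 255 minutes.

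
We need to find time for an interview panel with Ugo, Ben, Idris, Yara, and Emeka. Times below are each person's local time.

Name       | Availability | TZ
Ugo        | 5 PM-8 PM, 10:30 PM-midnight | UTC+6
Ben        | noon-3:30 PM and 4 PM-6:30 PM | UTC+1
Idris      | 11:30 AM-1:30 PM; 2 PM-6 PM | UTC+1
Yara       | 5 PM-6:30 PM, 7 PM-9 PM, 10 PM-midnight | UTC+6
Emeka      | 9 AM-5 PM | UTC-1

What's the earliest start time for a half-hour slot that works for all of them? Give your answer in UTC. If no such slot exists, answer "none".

Ugo in UTC: 11:00-14:00, 16:30-18:00 (subtract 6h to convert from UTC+6).
Ben in UTC: 11:00-14:30, 15:00-17:30 (subtract 1h to convert from UTC+1).
Idris in UTC: 10:30-12:30, 13:00-17:00 (subtract 1h to convert from UTC+1).
Yara in UTC: 11:00-12:30, 13:00-15:00, 16:00-18:00 (subtract 6h to convert from UTC+6).
Emeka in UTC: 10:00-18:00 (add 1h to convert from UTC-1).
Ugo ∩ Ben: 11:00-14:00, 16:30-17:30.
Ugo ∩ Ben ∩ Idris: 11:00-12:30, 13:00-14:00, 16:30-17:00.
Ugo ∩ Ben ∩ Idris ∩ Yara: 11:00-12:30, 13:00-14:00, 16:30-17:00.
Ugo ∩ Ben ∩ Idris ∩ Yara ∩ Emeka: 11:00-12:30, 13:00-14:00, 16:30-17:00.
The first common window of at least 30 minutes is 11:00-12:30, so the earliest start is 11:00.

11:00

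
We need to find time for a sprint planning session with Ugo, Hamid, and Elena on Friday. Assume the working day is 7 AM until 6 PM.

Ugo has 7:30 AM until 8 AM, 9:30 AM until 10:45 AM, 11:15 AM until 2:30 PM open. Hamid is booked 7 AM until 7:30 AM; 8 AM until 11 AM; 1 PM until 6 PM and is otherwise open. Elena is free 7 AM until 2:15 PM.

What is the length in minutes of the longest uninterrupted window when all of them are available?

Ugo free: 07:30-08:00, 09:30-10:45, 11:15-14:30.
Hamid free: 07:30-08:00, 11:00-13:00 (invert busy blocks within the working day).
Elena free: 07:00-14:15.
Ugo ∩ Hamid: 07:30-08:00, 11:15-13:00.
Ugo ∩ Hamid ∩ Elena: 07:30-08:00, 11:15-13:00.
The longest is 11:15-13:00 at 105 minutes.

105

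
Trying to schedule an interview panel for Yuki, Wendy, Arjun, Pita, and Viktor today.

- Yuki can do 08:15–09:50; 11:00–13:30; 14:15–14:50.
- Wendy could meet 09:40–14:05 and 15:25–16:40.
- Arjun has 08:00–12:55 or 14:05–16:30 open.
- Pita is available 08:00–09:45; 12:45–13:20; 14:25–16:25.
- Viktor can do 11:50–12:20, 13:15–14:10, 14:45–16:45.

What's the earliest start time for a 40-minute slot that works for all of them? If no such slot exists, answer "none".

none

Yuki ∩ Wendy: 09:40-09:50, 11:00-13:30.
Yuki ∩ Wendy ∩ Arjun: 09:40-09:50, 11:00-12:55.
Yuki ∩ Wendy ∩ Arjun ∩ Pita: 09:40-09:45, 12:45-12:55.
Yuki ∩ Wendy ∩ Arjun ∩ Pita ∩ Viktor: ∅.
There is no time when everyone is free.
No common window is at least 40 minutes long.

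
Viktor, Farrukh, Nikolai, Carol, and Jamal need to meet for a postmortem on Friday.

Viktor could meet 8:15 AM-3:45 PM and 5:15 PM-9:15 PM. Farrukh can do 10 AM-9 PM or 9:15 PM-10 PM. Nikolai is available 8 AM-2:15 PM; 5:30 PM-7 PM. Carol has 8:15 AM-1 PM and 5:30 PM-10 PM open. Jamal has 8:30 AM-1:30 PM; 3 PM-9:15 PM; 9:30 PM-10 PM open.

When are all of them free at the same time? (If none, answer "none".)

10:00-13:00, 17:30-19:00

Viktor ∩ Farrukh: 10:00-15:45, 17:15-21:00.
Viktor ∩ Farrukh ∩ Nikolai: 10:00-14:15, 17:30-19:00.
Viktor ∩ Farrukh ∩ Nikolai ∩ Carol: 10:00-13:00, 17:30-19:00.
Viktor ∩ Farrukh ∩ Nikolai ∩ Carol ∩ Jamal: 10:00-13:00, 17:30-19:00.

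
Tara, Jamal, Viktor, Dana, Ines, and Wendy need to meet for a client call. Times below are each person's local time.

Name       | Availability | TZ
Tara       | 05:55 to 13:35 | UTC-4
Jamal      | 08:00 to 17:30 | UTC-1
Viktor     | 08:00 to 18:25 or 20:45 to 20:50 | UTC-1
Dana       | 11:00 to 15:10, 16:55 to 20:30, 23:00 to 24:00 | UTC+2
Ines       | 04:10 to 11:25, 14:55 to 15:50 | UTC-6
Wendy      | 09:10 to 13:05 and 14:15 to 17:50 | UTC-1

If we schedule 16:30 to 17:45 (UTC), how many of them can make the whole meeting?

4

Tara in UTC: 09:55-17:35 (add 4h to convert from UTC-4).
Jamal in UTC: 09:00-18:30 (add 1h to convert from UTC-1).
Viktor in UTC: 09:00-19:25, 21:45-21:50 (add 1h to convert from UTC-1).
Dana in UTC: 09:00-13:10, 14:55-18:30, 21:00-22:00 (subtract 2h to convert from UTC+2).
Ines in UTC: 10:10-17:25, 20:55-21:50 (add 6h to convert from UTC-6).
Wendy in UTC: 10:10-14:05, 15:15-18:50 (add 1h to convert from UTC-1).
Jamal, Viktor, Dana, and Wendy can make the full 16:30-17:45 slot — that's 4.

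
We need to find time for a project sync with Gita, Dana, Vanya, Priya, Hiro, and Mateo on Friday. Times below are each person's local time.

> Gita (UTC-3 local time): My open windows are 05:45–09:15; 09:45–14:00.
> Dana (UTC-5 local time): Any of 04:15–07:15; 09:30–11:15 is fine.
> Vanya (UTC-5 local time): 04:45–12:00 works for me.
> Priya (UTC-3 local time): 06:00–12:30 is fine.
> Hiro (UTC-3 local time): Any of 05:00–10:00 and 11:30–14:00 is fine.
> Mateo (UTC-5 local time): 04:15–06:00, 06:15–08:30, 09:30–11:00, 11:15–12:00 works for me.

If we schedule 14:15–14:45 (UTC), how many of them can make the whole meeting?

3

Gita in UTC: 08:45-12:15, 12:45-17:00 (add 3h to convert from UTC-3).
Dana in UTC: 09:15-12:15, 14:30-16:15 (add 5h to convert from UTC-5).
Vanya in UTC: 09:45-17:00 (add 5h to convert from UTC-5).
Priya in UTC: 09:00-15:30 (add 3h to convert from UTC-3).
Hiro in UTC: 08:00-13:00, 14:30-17:00 (add 3h to convert from UTC-3).
Mateo in UTC: 09:15-11:00, 11:15-13:30, 14:30-16:00, 16:15-17:00 (add 5h to convert from UTC-5).
Gita, Vanya, and Priya can make the full 14:15-14:45 slot — that's 3.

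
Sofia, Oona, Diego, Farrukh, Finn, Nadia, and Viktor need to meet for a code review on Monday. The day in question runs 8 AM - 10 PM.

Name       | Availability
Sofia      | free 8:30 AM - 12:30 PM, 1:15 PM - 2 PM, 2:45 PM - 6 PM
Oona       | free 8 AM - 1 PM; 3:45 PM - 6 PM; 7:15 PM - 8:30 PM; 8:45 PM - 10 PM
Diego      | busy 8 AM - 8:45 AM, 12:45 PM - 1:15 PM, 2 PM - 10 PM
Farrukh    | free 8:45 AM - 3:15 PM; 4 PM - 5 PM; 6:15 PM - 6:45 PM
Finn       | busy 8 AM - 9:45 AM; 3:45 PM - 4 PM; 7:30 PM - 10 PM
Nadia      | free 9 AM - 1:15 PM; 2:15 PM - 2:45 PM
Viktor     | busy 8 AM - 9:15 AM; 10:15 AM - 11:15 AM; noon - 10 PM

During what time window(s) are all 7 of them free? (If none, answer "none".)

Sofia free: 08:30-12:30, 13:15-14:00, 14:45-18:00.
Oona free: 08:00-13:00, 15:45-18:00, 19:15-20:30, 20:45-22:00.
Diego free: 08:45-12:45, 13:15-14:00 (invert busy blocks within the working day).
Farrukh free: 08:45-15:15, 16:00-17:00, 18:15-18:45.
Finn free: 09:45-15:45, 16:00-19:30 (invert busy blocks within the working day).
Nadia free: 09:00-13:15, 14:15-14:45.
Viktor free: 09:15-10:15, 11:15-12:00 (invert busy blocks within the working day).
Sofia ∩ Oona: 08:30-12:30, 15:45-18:00.
Sofia ∩ Oona ∩ Diego: 08:45-12:30.
Sofia ∩ Oona ∩ Diego ∩ Farrukh: 08:45-12:30.
Sofia ∩ Oona ∩ Diego ∩ Farrukh ∩ Finn: 09:45-12:30.
Sofia ∩ Oona ∩ Diego ∩ Farrukh ∩ Finn ∩ Nadia: 09:45-12:30.
Sofia ∩ Oona ∩ Diego ∩ Farrukh ∩ Finn ∩ Nadia ∩ Viktor: 09:45-10:15, 11:15-12:00.
So the common availability across everyone is 09:45-10:15, 11:15-12:00.

09:45-10:15, 11:15-12:00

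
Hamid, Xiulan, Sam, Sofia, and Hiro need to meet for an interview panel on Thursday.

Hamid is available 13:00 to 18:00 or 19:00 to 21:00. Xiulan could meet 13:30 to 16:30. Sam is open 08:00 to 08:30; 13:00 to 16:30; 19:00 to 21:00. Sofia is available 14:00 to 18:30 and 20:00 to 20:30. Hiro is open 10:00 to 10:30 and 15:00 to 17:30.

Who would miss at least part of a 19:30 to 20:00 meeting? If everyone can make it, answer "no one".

Hamid: free for 19:30-20:00. Xiulan: not fully free for 19:30-20:00. Sam: free for 19:30-20:00. Sofia: not fully free for 19:30-20:00. Hiro: not fully free for 19:30-20:00.

Hiro, Sofia, Xiulan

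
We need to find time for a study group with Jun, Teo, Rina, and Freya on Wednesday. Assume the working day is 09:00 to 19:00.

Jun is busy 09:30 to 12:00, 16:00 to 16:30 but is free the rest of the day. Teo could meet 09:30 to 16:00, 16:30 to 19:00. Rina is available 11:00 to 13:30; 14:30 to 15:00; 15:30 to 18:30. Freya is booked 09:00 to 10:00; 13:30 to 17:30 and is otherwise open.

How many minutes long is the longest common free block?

90

Jun free: 09:00-09:30, 12:00-16:00, 16:30-19:00 (invert busy blocks within the working day).
Teo free: 09:30-16:00, 16:30-19:00.
Rina free: 11:00-13:30, 14:30-15:00, 15:30-18:30.
Freya free: 10:00-13:30, 17:30-19:00 (invert busy blocks within the working day).
Jun ∩ Teo: 12:00-16:00, 16:30-19:00.
Jun ∩ Teo ∩ Rina: 12:00-13:30, 14:30-15:00, 15:30-16:00, 16:30-18:30.
Jun ∩ Teo ∩ Rina ∩ Freya: 12:00-13:30, 17:30-18:30.
So the common availability across everyone is 12:00-13:30, 17:30-18:30.
The longest is 12:00-13:30 at 90 minutes.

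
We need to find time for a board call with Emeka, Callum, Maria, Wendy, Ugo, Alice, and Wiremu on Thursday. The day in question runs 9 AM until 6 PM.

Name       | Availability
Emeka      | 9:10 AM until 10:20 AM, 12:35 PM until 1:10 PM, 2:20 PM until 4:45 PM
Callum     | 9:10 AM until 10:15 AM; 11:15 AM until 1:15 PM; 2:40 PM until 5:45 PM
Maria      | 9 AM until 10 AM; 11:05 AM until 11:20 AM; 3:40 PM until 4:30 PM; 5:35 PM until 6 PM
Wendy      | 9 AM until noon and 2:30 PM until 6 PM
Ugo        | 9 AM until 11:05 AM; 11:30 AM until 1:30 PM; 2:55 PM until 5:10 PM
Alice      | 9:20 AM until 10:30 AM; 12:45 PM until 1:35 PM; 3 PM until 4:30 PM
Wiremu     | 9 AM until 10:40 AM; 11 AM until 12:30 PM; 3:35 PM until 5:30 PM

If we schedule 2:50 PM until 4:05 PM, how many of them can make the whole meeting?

3

Emeka, Callum, and Wendy can make the full 14:50-16:05 slot — that's 3.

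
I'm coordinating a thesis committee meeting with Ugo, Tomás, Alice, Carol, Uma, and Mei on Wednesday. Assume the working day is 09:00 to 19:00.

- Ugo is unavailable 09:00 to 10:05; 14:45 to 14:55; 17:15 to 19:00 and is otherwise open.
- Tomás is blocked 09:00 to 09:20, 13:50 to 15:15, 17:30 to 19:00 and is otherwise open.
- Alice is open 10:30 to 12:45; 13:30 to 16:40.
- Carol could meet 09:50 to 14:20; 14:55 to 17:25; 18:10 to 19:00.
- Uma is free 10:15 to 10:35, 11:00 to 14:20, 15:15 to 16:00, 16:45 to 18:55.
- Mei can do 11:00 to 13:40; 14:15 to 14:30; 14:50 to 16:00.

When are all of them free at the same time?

Ugo free: 10:05-14:45, 14:55-17:15 (invert busy blocks within the working day).
Tomás free: 09:20-13:50, 15:15-17:30 (invert busy blocks within the working day).
Alice free: 10:30-12:45, 13:30-16:40.
Carol free: 09:50-14:20, 14:55-17:25, 18:10-19:00.
Uma free: 10:15-10:35, 11:00-14:20, 15:15-16:00, 16:45-18:55.
Mei free: 11:00-13:40, 14:15-14:30, 14:50-16:00.
Ugo ∩ Tomás: 10:05-13:50, 15:15-17:15.
Ugo ∩ Tomás ∩ Alice: 10:30-12:45, 13:30-13:50, 15:15-16:40.
Ugo ∩ Tomás ∩ Alice ∩ Carol: 10:30-12:45, 13:30-13:50, 15:15-16:40.
Ugo ∩ Tomás ∩ Alice ∩ Carol ∩ Uma: 10:30-10:35, 11:00-12:45, 13:30-13:50, 15:15-16:00.
Ugo ∩ Tomás ∩ Alice ∩ Carol ∩ Uma ∩ Mei: 11:00-12:45, 13:30-13:40, 15:15-16:00.
Those are the intersection windows.

11:00-12:45, 13:30-13:40, 15:15-16:00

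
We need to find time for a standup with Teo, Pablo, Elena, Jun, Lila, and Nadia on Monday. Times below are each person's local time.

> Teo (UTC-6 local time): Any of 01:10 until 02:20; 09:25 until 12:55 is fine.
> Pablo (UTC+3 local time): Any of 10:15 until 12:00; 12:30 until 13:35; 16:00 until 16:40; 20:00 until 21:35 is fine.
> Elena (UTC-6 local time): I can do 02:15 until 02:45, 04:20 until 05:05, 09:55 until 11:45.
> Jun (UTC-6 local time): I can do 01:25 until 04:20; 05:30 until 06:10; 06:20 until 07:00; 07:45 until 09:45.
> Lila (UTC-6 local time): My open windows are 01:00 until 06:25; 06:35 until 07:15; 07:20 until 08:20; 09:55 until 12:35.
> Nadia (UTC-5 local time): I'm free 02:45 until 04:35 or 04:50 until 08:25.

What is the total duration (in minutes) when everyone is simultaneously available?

Teo in UTC: 07:10-08:20, 15:25-18:55 (add 6h to convert from UTC-6).
Pablo in UTC: 07:15-09:00, 09:30-10:35, 13:00-13:40, 17:00-18:35 (subtract 3h to convert from UTC+3).
Elena in UTC: 08:15-08:45, 10:20-11:05, 15:55-17:45 (add 6h to convert from UTC-6).
Jun in UTC: 07:25-10:20, 11:30-12:10, 12:20-13:00, 13:45-15:45 (add 6h to convert from UTC-6).
Lila in UTC: 07:00-12:25, 12:35-13:15, 13:20-14:20, 15:55-18:35 (add 6h to convert from UTC-6).
Nadia in UTC: 07:45-09:35, 09:50-13:25 (add 5h to convert from UTC-5).
Teo ∩ Pablo: 07:15-08:20, 17:00-18:35.
Teo ∩ Pablo ∩ Elena: 08:15-08:20, 17:00-17:45.
Teo ∩ Pablo ∩ Elena ∩ Jun: 08:15-08:20.
Teo ∩ Pablo ∩ Elena ∩ Jun ∩ Lila: 08:15-08:20.
Teo ∩ Pablo ∩ Elena ∩ Jun ∩ Lila ∩ Nadia: 08:15-08:20.
That's a single block of 5 minutes.

5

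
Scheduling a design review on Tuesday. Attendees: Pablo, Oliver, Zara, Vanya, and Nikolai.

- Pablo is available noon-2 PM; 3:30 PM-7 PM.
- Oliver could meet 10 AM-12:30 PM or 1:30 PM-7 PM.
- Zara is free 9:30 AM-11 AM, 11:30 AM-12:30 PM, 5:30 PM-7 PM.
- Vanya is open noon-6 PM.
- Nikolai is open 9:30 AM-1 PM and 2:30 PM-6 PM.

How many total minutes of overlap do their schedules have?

60

Pablo ∩ Oliver: 12:00-12:30, 13:30-14:00, 15:30-19:00.
Pablo ∩ Oliver ∩ Zara: 12:00-12:30, 17:30-19:00.
Pablo ∩ Oliver ∩ Zara ∩ Vanya: 12:00-12:30, 17:30-18:00.
Pablo ∩ Oliver ∩ Zara ∩ Vanya ∩ Nikolai: 12:00-12:30, 17:30-18:00.
Summing the common windows: 30 + 30 = 60 minutes.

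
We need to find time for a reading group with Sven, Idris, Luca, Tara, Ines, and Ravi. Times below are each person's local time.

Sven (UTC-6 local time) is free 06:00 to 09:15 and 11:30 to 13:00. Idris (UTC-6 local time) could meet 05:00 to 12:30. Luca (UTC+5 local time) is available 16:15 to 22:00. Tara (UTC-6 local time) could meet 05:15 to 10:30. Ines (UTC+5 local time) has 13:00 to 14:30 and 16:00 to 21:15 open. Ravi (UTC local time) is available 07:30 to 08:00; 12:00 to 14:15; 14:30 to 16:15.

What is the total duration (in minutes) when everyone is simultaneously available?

180

Sven in UTC: 12:00-15:15, 17:30-19:00 (add 6h to convert from UTC-6).
Idris in UTC: 11:00-18:30 (add 6h to convert from UTC-6).
Luca in UTC: 11:15-17:00 (subtract 5h to convert from UTC+5).
Tara in UTC: 11:15-16:30 (add 6h to convert from UTC-6).
Ines in UTC: 08:00-09:30, 11:00-16:15 (subtract 5h to convert from UTC+5).
Ravi in UTC: 07:30-08:00, 12:00-14:15, 14:30-16:15.
Sven ∩ Idris: 12:00-15:15, 17:30-18:30.
Sven ∩ Idris ∩ Luca: 12:00-15:15.
Sven ∩ Idris ∩ Luca ∩ Tara: 12:00-15:15.
Sven ∩ Idris ∩ Luca ∩ Tara ∩ Ines: 12:00-15:15.
Sven ∩ Idris ∩ Luca ∩ Tara ∩ Ines ∩ Ravi: 12:00-14:15, 14:30-15:15.
Summing the common windows: 135 + 45 = 180 minutes.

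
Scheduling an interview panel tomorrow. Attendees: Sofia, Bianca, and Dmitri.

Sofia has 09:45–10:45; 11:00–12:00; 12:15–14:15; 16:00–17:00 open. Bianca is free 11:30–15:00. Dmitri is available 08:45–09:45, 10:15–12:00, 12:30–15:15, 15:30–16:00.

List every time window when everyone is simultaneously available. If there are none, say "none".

Sofia ∩ Bianca: 11:30-12:00, 12:15-14:15.
Sofia ∩ Bianca ∩ Dmitri: 11:30-12:00, 12:30-14:15.

11:30-12:00, 12:30-14:15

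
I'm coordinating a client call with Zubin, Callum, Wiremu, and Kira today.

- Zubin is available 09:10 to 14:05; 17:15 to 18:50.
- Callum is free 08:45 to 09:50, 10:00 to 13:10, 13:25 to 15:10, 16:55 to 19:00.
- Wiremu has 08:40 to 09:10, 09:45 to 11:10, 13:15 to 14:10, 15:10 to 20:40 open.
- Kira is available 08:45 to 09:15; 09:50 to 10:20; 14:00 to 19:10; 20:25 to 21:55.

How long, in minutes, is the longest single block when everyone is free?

95

Zubin ∩ Callum: 09:10-09:50, 10:00-13:10, 13:25-14:05, 17:15-18:50.
Zubin ∩ Callum ∩ Wiremu: 09:45-09:50, 10:00-11:10, 13:25-14:05, 17:15-18:50.
Zubin ∩ Callum ∩ Wiremu ∩ Kira: 10:00-10:20, 14:00-14:05, 17:15-18:50.
The longest is 17:15-18:50 at 95 minutes.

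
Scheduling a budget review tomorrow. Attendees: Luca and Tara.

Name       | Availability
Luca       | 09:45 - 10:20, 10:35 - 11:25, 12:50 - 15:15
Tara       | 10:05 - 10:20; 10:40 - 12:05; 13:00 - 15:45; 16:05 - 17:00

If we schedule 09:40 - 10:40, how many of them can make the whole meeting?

nobody can make the full 09:40-10:40 slot — that's 0.

0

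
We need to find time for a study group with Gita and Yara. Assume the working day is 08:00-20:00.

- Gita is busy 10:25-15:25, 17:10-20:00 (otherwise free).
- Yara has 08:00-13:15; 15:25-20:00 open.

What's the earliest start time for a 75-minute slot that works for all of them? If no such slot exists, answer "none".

Gita free: 08:00-10:25, 15:25-17:10 (invert busy blocks within the working day).
Yara free: 08:00-13:15, 15:25-20:00.
Gita ∩ Yara: 08:00-10:25, 15:25-17:10.
Those are the intersection windows.
The first common window of at least 75 minutes is 08:00-10:25, so the earliest start is 08:00.

08:00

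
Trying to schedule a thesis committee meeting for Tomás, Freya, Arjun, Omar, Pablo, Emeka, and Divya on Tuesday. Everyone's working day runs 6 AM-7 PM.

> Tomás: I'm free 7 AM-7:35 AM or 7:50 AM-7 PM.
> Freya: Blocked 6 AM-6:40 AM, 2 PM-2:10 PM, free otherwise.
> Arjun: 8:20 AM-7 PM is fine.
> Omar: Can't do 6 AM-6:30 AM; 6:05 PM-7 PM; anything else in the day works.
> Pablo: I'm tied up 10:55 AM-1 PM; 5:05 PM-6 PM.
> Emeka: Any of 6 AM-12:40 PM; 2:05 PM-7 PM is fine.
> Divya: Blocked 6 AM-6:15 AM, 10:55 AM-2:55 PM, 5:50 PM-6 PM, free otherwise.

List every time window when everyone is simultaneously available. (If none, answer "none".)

08:20-10:55, 14:55-17:05, 18:00-18:05

Tomás free: 07:00-07:35, 07:50-19:00.
Freya free: 06:40-14:00, 14:10-19:00 (invert busy blocks within the working day).
Arjun free: 08:20-19:00.
Omar free: 06:30-18:05 (invert busy blocks within the working day).
Pablo free: 06:00-10:55, 13:00-17:05, 18:00-19:00 (invert busy blocks within the working day).
Emeka free: 06:00-12:40, 14:05-19:00.
Divya free: 06:15-10:55, 14:55-17:50, 18:00-19:00 (invert busy blocks within the working day).
Tomás ∩ Freya: 07:00-07:35, 07:50-14:00, 14:10-19:00.
Tomás ∩ Freya ∩ Arjun: 08:20-14:00, 14:10-19:00.
Tomás ∩ Freya ∩ Arjun ∩ Omar: 08:20-14:00, 14:10-18:05.
Tomás ∩ Freya ∩ Arjun ∩ Omar ∩ Pablo: 08:20-10:55, 13:00-14:00, 14:10-17:05, 18:00-18:05.
Tomás ∩ Freya ∩ Arjun ∩ Omar ∩ Pablo ∩ Emeka: 08:20-10:55, 14:10-17:05, 18:00-18:05.
Tomás ∩ Freya ∩ Arjun ∩ Omar ∩ Pablo ∩ Emeka ∩ Divya: 08:20-10:55, 14:55-17:05, 18:00-18:05.
Those are the intersection windows.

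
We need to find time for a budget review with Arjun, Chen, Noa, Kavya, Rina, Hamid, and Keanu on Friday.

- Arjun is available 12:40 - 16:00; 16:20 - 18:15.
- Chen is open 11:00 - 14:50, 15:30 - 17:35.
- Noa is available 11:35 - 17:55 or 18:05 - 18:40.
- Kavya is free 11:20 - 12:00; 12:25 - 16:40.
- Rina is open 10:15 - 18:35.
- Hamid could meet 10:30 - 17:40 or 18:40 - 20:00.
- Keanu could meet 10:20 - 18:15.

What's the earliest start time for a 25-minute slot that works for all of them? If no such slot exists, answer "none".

12:40

Arjun ∩ Chen: 12:40-14:50, 15:30-16:00, 16:20-17:35.
Arjun ∩ Chen ∩ Noa: 12:40-14:50, 15:30-16:00, 16:20-17:35.
Arjun ∩ Chen ∩ Noa ∩ Kavya: 12:40-14:50, 15:30-16:00, 16:20-16:40.
Arjun ∩ Chen ∩ Noa ∩ Kavya ∩ Rina: 12:40-14:50, 15:30-16:00, 16:20-16:40.
Arjun ∩ Chen ∩ Noa ∩ Kavya ∩ Rina ∩ Hamid: 12:40-14:50, 15:30-16:00, 16:20-16:40.
Arjun ∩ Chen ∩ Noa ∩ Kavya ∩ Rina ∩ Hamid ∩ Keanu: 12:40-14:50, 15:30-16:00, 16:20-16:40.
So the common availability across everyone is 12:40-14:50, 15:30-16:00, 16:20-16:40.
The first common window of at least 25 minutes is 12:40-14:50, so the earliest start is 12:40.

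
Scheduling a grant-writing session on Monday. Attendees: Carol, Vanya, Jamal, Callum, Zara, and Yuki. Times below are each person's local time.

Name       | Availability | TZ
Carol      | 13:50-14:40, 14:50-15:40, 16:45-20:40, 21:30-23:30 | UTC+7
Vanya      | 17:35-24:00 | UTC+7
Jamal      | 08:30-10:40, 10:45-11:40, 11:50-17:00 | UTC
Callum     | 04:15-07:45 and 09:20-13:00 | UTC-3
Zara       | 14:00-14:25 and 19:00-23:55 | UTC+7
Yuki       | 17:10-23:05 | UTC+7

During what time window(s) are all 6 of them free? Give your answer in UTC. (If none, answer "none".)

Carol in UTC: 06:50-07:40, 07:50-08:40, 09:45-13:40, 14:30-16:30 (subtract 7h to convert from UTC+7).
Vanya in UTC: 10:35-17:00 (subtract 7h to convert from UTC+7).
Jamal in UTC: 08:30-10:40, 10:45-11:40, 11:50-17:00.
Callum in UTC: 07:15-10:45, 12:20-16:00 (add 3h to convert from UTC-3).
Zara in UTC: 07:00-07:25, 12:00-16:55 (subtract 7h to convert from UTC+7).
Yuki in UTC: 10:10-16:05 (subtract 7h to convert from UTC+7).
Carol ∩ Vanya: 10:35-13:40, 14:30-16:30.
Carol ∩ Vanya ∩ Jamal: 10:35-10:40, 10:45-11:40, 11:50-13:40, 14:30-16:30.
Carol ∩ Vanya ∩ Jamal ∩ Callum: 10:35-10:40, 12:20-13:40, 14:30-16:00.
Carol ∩ Vanya ∩ Jamal ∩ Callum ∩ Zara: 12:20-13:40, 14:30-16:00.
Carol ∩ Vanya ∩ Jamal ∩ Callum ∩ Zara ∩ Yuki: 12:20-13:40, 14:30-16:00.
Those are the intersection windows.

12:20-13:40, 14:30-16:00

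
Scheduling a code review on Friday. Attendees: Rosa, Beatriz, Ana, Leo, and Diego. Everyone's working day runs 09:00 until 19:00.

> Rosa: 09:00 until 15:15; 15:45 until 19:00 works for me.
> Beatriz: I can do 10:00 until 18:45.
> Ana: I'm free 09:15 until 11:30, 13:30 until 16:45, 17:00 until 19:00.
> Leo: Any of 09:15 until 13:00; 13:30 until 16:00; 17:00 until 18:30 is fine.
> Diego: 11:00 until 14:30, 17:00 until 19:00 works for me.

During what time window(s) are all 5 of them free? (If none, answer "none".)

11:00-11:30, 13:30-14:30, 17:00-18:30

Rosa ∩ Beatriz: 10:00-15:15, 15:45-18:45.
Rosa ∩ Beatriz ∩ Ana: 10:00-11:30, 13:30-15:15, 15:45-16:45, 17:00-18:45.
Rosa ∩ Beatriz ∩ Ana ∩ Leo: 10:00-11:30, 13:30-15:15, 15:45-16:00, 17:00-18:30.
Rosa ∩ Beatriz ∩ Ana ∩ Leo ∩ Diego: 11:00-11:30, 13:30-14:30, 17:00-18:30.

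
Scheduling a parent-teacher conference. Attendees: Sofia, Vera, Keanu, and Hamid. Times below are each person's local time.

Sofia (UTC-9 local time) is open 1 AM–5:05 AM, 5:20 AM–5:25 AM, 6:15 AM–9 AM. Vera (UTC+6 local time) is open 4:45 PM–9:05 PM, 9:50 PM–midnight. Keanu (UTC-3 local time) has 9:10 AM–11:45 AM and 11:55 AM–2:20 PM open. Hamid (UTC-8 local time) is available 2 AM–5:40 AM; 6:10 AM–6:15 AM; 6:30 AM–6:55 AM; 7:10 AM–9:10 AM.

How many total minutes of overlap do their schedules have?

Sofia in UTC: 10:00-14:05, 14:20-14:25, 15:15-18:00 (add 9h to convert from UTC-9).
Vera in UTC: 10:45-15:05, 15:50-18:00 (subtract 6h to convert from UTC+6).
Keanu in UTC: 12:10-14:45, 14:55-17:20 (add 3h to convert from UTC-3).
Hamid in UTC: 10:00-13:40, 14:10-14:15, 14:30-14:55, 15:10-17:10 (add 8h to convert from UTC-8).
Sofia ∩ Vera: 10:45-14:05, 14:20-14:25, 15:50-18:00.
Sofia ∩ Vera ∩ Keanu: 12:10-14:05, 14:20-14:25, 15:50-17:20.
Sofia ∩ Vera ∩ Keanu ∩ Hamid: 12:10-13:40, 15:50-17:10.
Summing the common windows: 90 + 80 = 170 minutes.

170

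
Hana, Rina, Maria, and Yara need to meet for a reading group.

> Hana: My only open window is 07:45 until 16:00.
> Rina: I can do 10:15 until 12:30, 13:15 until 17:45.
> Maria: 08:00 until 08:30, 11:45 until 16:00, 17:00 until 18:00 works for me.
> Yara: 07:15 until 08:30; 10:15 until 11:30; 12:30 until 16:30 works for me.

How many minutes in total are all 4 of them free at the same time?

165

Hana ∩ Rina: 10:15-12:30, 13:15-16:00.
Hana ∩ Rina ∩ Maria: 11:45-12:30, 13:15-16:00.
Hana ∩ Rina ∩ Maria ∩ Yara: 13:15-16:00.
That's a single block of 165 minutes.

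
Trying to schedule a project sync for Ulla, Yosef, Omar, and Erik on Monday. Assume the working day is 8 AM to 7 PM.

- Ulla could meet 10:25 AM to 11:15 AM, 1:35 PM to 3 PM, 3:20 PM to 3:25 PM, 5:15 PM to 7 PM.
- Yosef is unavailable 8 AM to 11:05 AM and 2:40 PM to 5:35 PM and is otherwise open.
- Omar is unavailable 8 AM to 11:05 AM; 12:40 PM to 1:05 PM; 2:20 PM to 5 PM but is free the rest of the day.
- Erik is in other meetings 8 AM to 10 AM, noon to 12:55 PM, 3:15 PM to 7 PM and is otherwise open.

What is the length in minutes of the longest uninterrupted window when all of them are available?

Ulla free: 10:25-11:15, 13:35-15:00, 15:20-15:25, 17:15-19:00.
Yosef free: 11:05-14:40, 17:35-19:00 (invert busy blocks within the working day).
Omar free: 11:05-12:40, 13:05-14:20, 17:00-19:00 (invert busy blocks within the working day).
Erik free: 10:00-12:00, 12:55-15:15 (invert busy blocks within the working day).
Ulla ∩ Yosef: 11:05-11:15, 13:35-14:40, 17:35-19:00.
Ulla ∩ Yosef ∩ Omar: 11:05-11:15, 13:35-14:20, 17:35-19:00.
Ulla ∩ Yosef ∩ Omar ∩ Erik: 11:05-11:15, 13:35-14:20.
The longest is 13:35-14:20 at 45 minutes.

45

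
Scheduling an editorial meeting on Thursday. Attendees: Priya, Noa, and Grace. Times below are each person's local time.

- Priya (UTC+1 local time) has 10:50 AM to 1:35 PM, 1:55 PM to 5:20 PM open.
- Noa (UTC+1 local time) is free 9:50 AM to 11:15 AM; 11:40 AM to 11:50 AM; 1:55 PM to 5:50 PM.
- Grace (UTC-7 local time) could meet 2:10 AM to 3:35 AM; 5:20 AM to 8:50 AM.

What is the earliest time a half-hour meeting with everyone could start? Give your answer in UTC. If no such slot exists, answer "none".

Priya in UTC: 09:50-12:35, 12:55-16:20 (subtract 1h to convert from UTC+1).
Noa in UTC: 08:50-10:15, 10:40-10:50, 12:55-16:50 (subtract 1h to convert from UTC+1).
Grace in UTC: 09:10-10:35, 12:20-15:50 (add 7h to convert from UTC-7).
Priya ∩ Noa: 09:50-10:15, 10:40-10:50, 12:55-16:20.
Priya ∩ Noa ∩ Grace: 09:50-10:15, 12:55-15:50.
The first common window of at least 30 minutes is 12:55-15:50, so the earliest start is 12:55.

12:55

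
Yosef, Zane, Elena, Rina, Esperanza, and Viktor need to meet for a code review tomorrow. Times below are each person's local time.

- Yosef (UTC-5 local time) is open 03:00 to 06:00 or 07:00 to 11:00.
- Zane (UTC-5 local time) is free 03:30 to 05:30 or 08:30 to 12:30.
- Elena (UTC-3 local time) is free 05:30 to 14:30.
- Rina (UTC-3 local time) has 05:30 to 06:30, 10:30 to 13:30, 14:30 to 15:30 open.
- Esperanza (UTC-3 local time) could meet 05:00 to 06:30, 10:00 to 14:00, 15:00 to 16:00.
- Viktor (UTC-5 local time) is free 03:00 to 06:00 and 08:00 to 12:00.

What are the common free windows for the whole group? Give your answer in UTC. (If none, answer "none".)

08:30-09:30, 13:30-16:00

Yosef in UTC: 08:00-11:00, 12:00-16:00 (add 5h to convert from UTC-5).
Zane in UTC: 08:30-10:30, 13:30-17:30 (add 5h to convert from UTC-5).
Elena in UTC: 08:30-17:30 (add 3h to convert from UTC-3).
Rina in UTC: 08:30-09:30, 13:30-16:30, 17:30-18:30 (add 3h to convert from UTC-3).
Esperanza in UTC: 08:00-09:30, 13:00-17:00, 18:00-19:00 (add 3h to convert from UTC-3).
Viktor in UTC: 08:00-11:00, 13:00-17:00 (add 5h to convert from UTC-5).
Yosef ∩ Zane: 08:30-10:30, 13:30-16:00.
Yosef ∩ Zane ∩ Elena: 08:30-10:30, 13:30-16:00.
Yosef ∩ Zane ∩ Elena ∩ Rina: 08:30-09:30, 13:30-16:00.
Yosef ∩ Zane ∩ Elena ∩ Rina ∩ Esperanza: 08:30-09:30, 13:30-16:00.
Yosef ∩ Zane ∩ Elena ∩ Rina ∩ Esperanza ∩ Viktor: 08:30-09:30, 13:30-16:00.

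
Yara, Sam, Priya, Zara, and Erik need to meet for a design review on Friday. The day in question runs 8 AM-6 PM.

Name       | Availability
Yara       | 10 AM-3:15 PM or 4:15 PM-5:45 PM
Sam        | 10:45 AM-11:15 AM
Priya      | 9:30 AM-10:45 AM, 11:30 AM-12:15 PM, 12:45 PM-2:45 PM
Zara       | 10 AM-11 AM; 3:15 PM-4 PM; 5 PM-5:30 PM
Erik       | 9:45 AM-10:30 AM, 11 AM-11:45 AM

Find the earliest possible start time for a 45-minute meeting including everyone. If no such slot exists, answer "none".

Yara ∩ Sam: 10:45-11:15.
Yara ∩ Sam ∩ Priya: ∅.
Yara ∩ Sam ∩ Priya ∩ Zara: ∅.
Yara ∩ Sam ∩ Priya ∩ Zara ∩ Erik: ∅.
There is no time when everyone is free.
No common window is at least 45 minutes long.

none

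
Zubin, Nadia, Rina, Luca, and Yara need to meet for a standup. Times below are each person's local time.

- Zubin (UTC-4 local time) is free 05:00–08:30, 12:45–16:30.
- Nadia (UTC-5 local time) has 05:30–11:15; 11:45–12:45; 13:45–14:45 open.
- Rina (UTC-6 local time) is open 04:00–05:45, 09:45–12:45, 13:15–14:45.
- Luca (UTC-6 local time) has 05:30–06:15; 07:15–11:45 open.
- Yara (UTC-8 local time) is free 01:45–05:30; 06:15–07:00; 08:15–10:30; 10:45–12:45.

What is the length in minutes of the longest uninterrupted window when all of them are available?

60

Zubin in UTC: 09:00-12:30, 16:45-20:30 (add 4h to convert from UTC-4).
Nadia in UTC: 10:30-16:15, 16:45-17:45, 18:45-19:45 (add 5h to convert from UTC-5).
Rina in UTC: 10:00-11:45, 15:45-18:45, 19:15-20:45 (add 6h to convert from UTC-6).
Luca in UTC: 11:30-12:15, 13:15-17:45 (add 6h to convert from UTC-6).
Yara in UTC: 09:45-13:30, 14:15-15:00, 16:15-18:30, 18:45-20:45 (add 8h to convert from UTC-8).
Zubin ∩ Nadia: 10:30-12:30, 16:45-17:45, 18:45-19:45.
Zubin ∩ Nadia ∩ Rina: 10:30-11:45, 16:45-17:45, 19:15-19:45.
Zubin ∩ Nadia ∩ Rina ∩ Luca: 11:30-11:45, 16:45-17:45.
Zubin ∩ Nadia ∩ Rina ∩ Luca ∩ Yara: 11:30-11:45, 16:45-17:45.
Those are the intersection windows.
The longest is 16:45-17:45 at 60 minutes.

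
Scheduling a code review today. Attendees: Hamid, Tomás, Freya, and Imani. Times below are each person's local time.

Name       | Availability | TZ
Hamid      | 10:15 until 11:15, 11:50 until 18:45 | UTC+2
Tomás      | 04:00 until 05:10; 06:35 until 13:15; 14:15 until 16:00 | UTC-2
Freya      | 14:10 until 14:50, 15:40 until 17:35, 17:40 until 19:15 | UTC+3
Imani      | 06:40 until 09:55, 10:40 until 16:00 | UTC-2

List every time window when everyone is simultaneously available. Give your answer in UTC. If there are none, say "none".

11:10-11:50, 12:40-14:35, 14:40-15:15

Hamid in UTC: 08:15-09:15, 09:50-16:45 (subtract 2h to convert from UTC+2).
Tomás in UTC: 06:00-07:10, 08:35-15:15, 16:15-18:00 (add 2h to convert from UTC-2).
Freya in UTC: 11:10-11:50, 12:40-14:35, 14:40-16:15 (subtract 3h to convert from UTC+3).
Imani in UTC: 08:40-11:55, 12:40-18:00 (add 2h to convert from UTC-2).
Hamid ∩ Tomás: 08:35-09:15, 09:50-15:15, 16:15-16:45.
Hamid ∩ Tomás ∩ Freya: 11:10-11:50, 12:40-14:35, 14:40-15:15.
Hamid ∩ Tomás ∩ Freya ∩ Imani: 11:10-11:50, 12:40-14:35, 14:40-15:15.
So the common availability across everyone is 11:10-11:50, 12:40-14:35, 14:40-15:15.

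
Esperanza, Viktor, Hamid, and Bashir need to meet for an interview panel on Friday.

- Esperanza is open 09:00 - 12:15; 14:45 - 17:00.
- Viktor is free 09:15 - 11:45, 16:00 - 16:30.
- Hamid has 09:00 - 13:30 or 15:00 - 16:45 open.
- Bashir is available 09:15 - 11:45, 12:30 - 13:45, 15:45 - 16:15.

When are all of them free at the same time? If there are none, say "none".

09:15-11:45, 16:00-16:15

Esperanza ∩ Viktor: 09:15-11:45, 16:00-16:30.
Esperanza ∩ Viktor ∩ Hamid: 09:15-11:45, 16:00-16:30.
Esperanza ∩ Viktor ∩ Hamid ∩ Bashir: 09:15-11:45, 16:00-16:15.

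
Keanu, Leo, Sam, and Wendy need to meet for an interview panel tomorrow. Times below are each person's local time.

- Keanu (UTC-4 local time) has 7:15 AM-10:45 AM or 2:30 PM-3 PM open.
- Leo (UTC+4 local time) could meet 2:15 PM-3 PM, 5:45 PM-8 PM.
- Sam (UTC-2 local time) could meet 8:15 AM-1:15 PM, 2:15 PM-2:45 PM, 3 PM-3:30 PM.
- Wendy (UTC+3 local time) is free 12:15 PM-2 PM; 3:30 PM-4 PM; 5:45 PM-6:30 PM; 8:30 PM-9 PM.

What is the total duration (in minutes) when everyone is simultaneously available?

0

Keanu in UTC: 11:15-14:45, 18:30-19:00 (add 4h to convert from UTC-4).
Leo in UTC: 10:15-11:00, 13:45-16:00 (subtract 4h to convert from UTC+4).
Sam in UTC: 10:15-15:15, 16:15-16:45, 17:00-17:30 (add 2h to convert from UTC-2).
Wendy in UTC: 09:15-11:00, 12:30-13:00, 14:45-15:30, 17:30-18:00 (subtract 3h to convert from UTC+3).
Keanu ∩ Leo: 13:45-14:45.
Keanu ∩ Leo ∩ Sam: 13:45-14:45.
Keanu ∩ Leo ∩ Sam ∩ Wendy: ∅.
There is no time when everyone is free.
There is no common window, so the total is 0 minutes.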